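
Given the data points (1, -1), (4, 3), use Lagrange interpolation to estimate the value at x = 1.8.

Lagrange interpolation formula:
P(x) = Σ yᵢ × Lᵢ(x)
where Lᵢ(x) = Π_{j≠i} (x - xⱼ)/(xᵢ - xⱼ)

L_0(1.8) = (1.8 - 4)/(1 - 4) = 0.733333
L_1(1.8) = (1.8 - 1)/(4 - 1) = 0.266667

P(1.8) = (-1)×L_0(1.8) + 3×L_1(1.8)
P(1.8) = 0.066667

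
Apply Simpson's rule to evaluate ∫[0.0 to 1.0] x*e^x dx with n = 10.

f(x) = x*e^x
a = 0.0, b = 1.0, n = 10
h = (b - a)/n = 0.100000

Simpson's rule: (h/3)[f(x₀) + 4f(x₁) + 2f(x₂) + ... + f(xₙ)]

x_0 = 0.0000, f(x_0) = 0.000000, coefficient = 1
x_1 = 0.1000, f(x_1) = 0.110517, coefficient = 4
x_2 = 0.2000, f(x_2) = 0.244281, coefficient = 2
x_3 = 0.3000, f(x_3) = 0.404958, coefficient = 4
x_4 = 0.4000, f(x_4) = 0.596730, coefficient = 2
x_5 = 0.5000, f(x_5) = 0.824361, coefficient = 4
x_6 = 0.6000, f(x_6) = 1.093271, coefficient = 2
x_7 = 0.7000, f(x_7) = 1.409627, coefficient = 4
x_8 = 0.8000, f(x_8) = 1.780433, coefficient = 2
x_9 = 0.9000, f(x_9) = 2.213643, coefficient = 4
x_10 = 1.0000, f(x_10) = 2.718282, coefficient = 1

I ≈ (0.100000/3) × 30.000131 = 1.000004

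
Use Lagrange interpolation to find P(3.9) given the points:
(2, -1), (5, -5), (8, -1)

Lagrange interpolation formula:
P(x) = Σ yᵢ × Lᵢ(x)
where Lᵢ(x) = Π_{j≠i} (x - xⱼ)/(xᵢ - xⱼ)

L_0(3.9) = (3.9 - 5)/(2 - 5) × (3.9 - 8)/(2 - 8) = 0.250556
L_1(3.9) = (3.9 - 2)/(5 - 2) × (3.9 - 8)/(5 - 8) = 0.865556
L_2(3.9) = (3.9 - 2)/(8 - 2) × (3.9 - 5)/(8 - 5) = -0.116111

P(3.9) = (-1)×L_0(3.9) + (-5)×L_1(3.9) + (-1)×L_2(3.9)
P(3.9) = -4.462222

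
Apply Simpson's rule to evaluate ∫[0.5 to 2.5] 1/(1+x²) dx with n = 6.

f(x) = 1/(1+x²)
a = 0.5, b = 2.5, n = 6
h = (b - a)/n = 0.333333

Simpson's rule: (h/3)[f(x₀) + 4f(x₁) + 2f(x₂) + ... + f(xₙ)]

x_0 = 0.5000, f(x_0) = 0.800000, coefficient = 1
x_1 = 0.8333, f(x_1) = 0.590164, coefficient = 4
x_2 = 1.1667, f(x_2) = 0.423529, coefficient = 2
x_3 = 1.5000, f(x_3) = 0.307692, coefficient = 4
x_4 = 1.8333, f(x_4) = 0.229299, coefficient = 2
x_5 = 2.1667, f(x_5) = 0.175610, coefficient = 4
x_6 = 2.5000, f(x_6) = 0.137931, coefficient = 1

I ≈ (0.333333/3) × 6.537453 = 0.726384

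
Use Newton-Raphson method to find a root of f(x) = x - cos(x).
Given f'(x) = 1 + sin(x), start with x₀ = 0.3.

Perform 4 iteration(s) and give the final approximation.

f(x) = x - cos(x)
f'(x) = 1 + sin(x)
x₀ = 0.3

Newton-Raphson formula: x_{n+1} = x_n - f(x_n)/f'(x_n)

Iteration 1:
  f(0.300000) = -0.655336
  f'(0.300000) = 1.295520
  x_1 = 0.300000 - (-0.655336)/1.295520 = 0.805848
Iteration 2:
  f(0.805848) = 0.113349
  f'(0.805848) = 1.721418
  x_2 = 0.805848 - 0.113349/1.721418 = 0.740002
Iteration 3:
  f(0.740002) = 0.001535
  f'(0.740002) = 1.674289
  x_3 = 0.740002 - 0.001535/1.674289 = 0.739085
Iteration 4:
  f(0.739085) = 0.000000
  f'(0.739085) = 1.673612
  x_4 = 0.739085 - 0.000000/1.673612 = 0.739085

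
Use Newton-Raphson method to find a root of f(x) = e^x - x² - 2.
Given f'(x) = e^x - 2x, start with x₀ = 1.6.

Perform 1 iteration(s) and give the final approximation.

f(x) = e^x - x² - 2
f'(x) = e^x - 2x
x₀ = 1.6

Newton-Raphson formula: x_{n+1} = x_n - f(x_n)/f'(x_n)

Iteration 1:
  f(1.600000) = 0.393032
  f'(1.600000) = 1.753032
  x_1 = 1.600000 - 0.393032/1.753032 = 1.375799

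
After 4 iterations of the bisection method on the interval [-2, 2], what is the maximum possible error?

Bisection error bound: |error| ≤ (b-a)/2^n
|error| ≤ (2 - (-2))/2^4 = 4/2^4
|error| ≤ 0.2500000000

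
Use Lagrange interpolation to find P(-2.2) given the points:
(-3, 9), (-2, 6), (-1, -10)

Lagrange interpolation formula:
P(x) = Σ yᵢ × Lᵢ(x)
where Lᵢ(x) = Π_{j≠i} (x - xⱼ)/(xᵢ - xⱼ)

L_0(-2.2) = (-2.2 - (-2))/(-3 - (-2)) × (-2.2 - (-1))/(-3 - (-1)) = 0.120000
L_1(-2.2) = (-2.2 - (-3))/(-2 - (-3)) × (-2.2 - (-1))/(-2 - (-1)) = 0.960000
L_2(-2.2) = (-2.2 - (-3))/(-1 - (-3)) × (-2.2 - (-2))/(-1 - (-2)) = -0.080000

P(-2.2) = 9×L_0(-2.2) + 6×L_1(-2.2) + (-10)×L_2(-2.2)
P(-2.2) = 7.640000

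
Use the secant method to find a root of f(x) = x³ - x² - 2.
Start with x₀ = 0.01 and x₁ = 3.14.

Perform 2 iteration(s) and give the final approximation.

f(x) = x³ - x² - 2
x₀ = 0.01, x₁ = 3.14

Secant formula: x_{n+1} = x_n - f(x_n)(x_n - x_{n-1})/(f(x_n) - f(x_{n-1}))

Iteration 1:
  f(0.010000) = -2.000099
  f(3.140000) = 19.099544
  x_2 = 3.140000 - 19.099544×(3.140000 - 0.010000)/(19.099544 - (-2.000099))
       = 0.306702
Iteration 2:
  f(3.140000) = 19.099544
  f(0.306702) = -2.065216
  x_3 = 0.306702 - (-2.065216)×(0.306702 - 3.140000)/(-2.065216 - 19.099544)
       = 0.583170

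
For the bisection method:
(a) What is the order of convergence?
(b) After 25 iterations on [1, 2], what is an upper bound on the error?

(a) Bisection has linear (order 1) convergence; the error is halved each step.

(b) Error bound = (b-a)/2^n = (2 - 1)/2^{25}
    = 1/2^{25}

(a) 1 (linear); (b) error ≤ 2.98e-08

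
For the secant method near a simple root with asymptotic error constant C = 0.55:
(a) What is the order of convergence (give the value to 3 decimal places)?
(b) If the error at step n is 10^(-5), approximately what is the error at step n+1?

(a) Secant method has superlinear convergence with order φ = (1+√5)/2 ≈ 1.618.
    This means |e_{n+1}| ≈ C|e_n|^1.618.

(b) With |e_n| = 10^(-5) and C = 0.55:
    |e_{n+1}| ≈ 0.55 × (10^(-5))^1.618 = 0.55 × 10^(-8.09)

(a) ≈ 1.618 (golden ratio); (b) |e_{n+1}| ≈ 4.469e-09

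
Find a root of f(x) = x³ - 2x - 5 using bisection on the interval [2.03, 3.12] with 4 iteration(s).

f(x) = x³ - 2x - 5
Initial interval: [2.03, 3.12]

Iteration 1:
  c_1 = (2.030000 + 3.120000)/2 = 2.575000
  f(c_1) = f(2.575000) = 6.923859
  f(a) × f(c) < 0, new interval: [2.030000, 2.575000]
Iteration 2:
  c_2 = (2.030000 + 2.575000)/2 = 2.302500
  f(c_2) = f(2.302500) = 2.601718
  f(a) × f(c) < 0, new interval: [2.030000, 2.302500]
Iteration 3:
  c_3 = (2.030000 + 2.302500)/2 = 2.166250
  f(c_3) = f(2.166250) = 0.832929
  f(a) × f(c) < 0, new interval: [2.030000, 2.166250]
Iteration 4:
  c_4 = (2.030000 + 2.166250)/2 = 2.098125
  f(c_4) = f(2.098125) = 0.039966
  f(a) × f(c) < 0, new interval: [2.030000, 2.098125]

After 4 iteration(s), the approximation is c_4 = 2.098125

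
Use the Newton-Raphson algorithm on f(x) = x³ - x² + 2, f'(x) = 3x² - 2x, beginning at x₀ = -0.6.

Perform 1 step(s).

f(x) = x³ - x² + 2
f'(x) = 3x² - 2x
x₀ = -0.6

Newton-Raphson formula: x_{n+1} = x_n - f(x_n)/f'(x_n)

Iteration 1:
  f(-0.600000) = 1.424000
  f'(-0.600000) = 2.280000
  x_1 = -0.600000 - 1.424000/2.280000 = -1.224561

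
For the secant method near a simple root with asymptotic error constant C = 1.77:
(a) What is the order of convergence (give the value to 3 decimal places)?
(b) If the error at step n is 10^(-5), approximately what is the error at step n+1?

(a) Secant method has superlinear convergence with order φ = (1+√5)/2 ≈ 1.618.
    This means |e_{n+1}| ≈ C|e_n|^1.618.

(b) With |e_n| = 10^(-5) and C = 1.77:
    |e_{n+1}| ≈ 1.77 × (10^(-5))^1.618 = 1.77 × 10^(-8.09)

(a) ≈ 1.618 (golden ratio); (b) |e_{n+1}| ≈ 1.438e-08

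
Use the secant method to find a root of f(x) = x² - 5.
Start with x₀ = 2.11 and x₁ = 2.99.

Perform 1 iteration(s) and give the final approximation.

f(x) = x² - 5
x₀ = 2.11, x₁ = 2.99

Secant formula: x_{n+1} = x_n - f(x_n)(x_n - x_{n-1})/(f(x_n) - f(x_{n-1}))

Iteration 1:
  f(2.110000) = -0.547900
  f(2.990000) = 3.940100
  x_2 = 2.990000 - 3.940100×(2.990000 - 2.110000)/(3.940100 - (-0.547900))
       = 2.217431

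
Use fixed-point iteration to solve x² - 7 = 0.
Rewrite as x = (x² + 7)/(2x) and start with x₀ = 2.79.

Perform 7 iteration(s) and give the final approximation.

Equation: x² - 7 = 0
Fixed-point form: x = (x² + 7)/(2x)
x₀ = 2.79

x_1 = g(2.790000) = 2.649480
x_2 = g(2.649480) = 2.645754
x_3 = g(2.645754) = 2.645751
x_4 = g(2.645751) = 2.645751
x_5 = g(2.645751) = 2.645751
x_6 = g(2.645751) = 2.645751
x_7 = g(2.645751) = 2.645751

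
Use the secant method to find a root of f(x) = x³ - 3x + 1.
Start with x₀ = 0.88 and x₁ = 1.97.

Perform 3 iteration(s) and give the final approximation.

f(x) = x³ - 3x + 1
x₀ = 0.88, x₁ = 1.97

Secant formula: x_{n+1} = x_n - f(x_n)(x_n - x_{n-1})/(f(x_n) - f(x_{n-1}))

Iteration 1:
  f(0.880000) = -0.958528
  f(1.970000) = 2.735373
  x_2 = 1.970000 - 2.735373×(1.970000 - 0.880000)/(2.735373 - (-0.958528))
       = 1.162843
Iteration 2:
  f(1.970000) = 2.735373
  f(1.162843) = -0.916128
  x_3 = 1.162843 - (-0.916128)×(1.162843 - 1.970000)/(-0.916128 - 2.735373)
       = 1.365352
Iteration 3:
  f(1.162843) = -0.916128
  f(1.365352) = -0.550787
  x_4 = 1.365352 - (-0.550787)×(1.365352 - 1.162843)/(-0.550787 - (-0.916128))
       = 1.670652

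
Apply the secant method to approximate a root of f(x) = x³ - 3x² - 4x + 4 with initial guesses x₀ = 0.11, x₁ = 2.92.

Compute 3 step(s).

f(x) = x³ - 3x² - 4x + 4
x₀ = 0.11, x₁ = 2.92

Secant formula: x_{n+1} = x_n - f(x_n)(x_n - x_{n-1})/(f(x_n) - f(x_{n-1}))

Iteration 1:
  f(0.110000) = 3.525031
  f(2.920000) = -8.362112
  x_2 = 2.920000 - (-8.362112)×(2.920000 - 0.110000)/(-8.362112 - 3.525031)
       = 0.943282
Iteration 2:
  f(2.920000) = -8.362112
  f(0.943282) = -1.603153
  x_3 = 0.943282 - (-1.603153)×(0.943282 - 2.920000)/(-1.603153 - (-8.362112))
       = 0.474425
Iteration 3:
  f(0.943282) = -1.603153
  f(0.474425) = 1.533847
  x_4 = 0.474425 - 1.533847×(0.474425 - 0.943282)/(1.533847 - (-1.603153))
       = 0.703674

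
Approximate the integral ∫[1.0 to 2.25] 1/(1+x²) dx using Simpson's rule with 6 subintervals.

f(x) = 1/(1+x²)
a = 1.0, b = 2.25, n = 6
h = (b - a)/n = 0.208333

Simpson's rule: (h/3)[f(x₀) + 4f(x₁) + 2f(x₂) + ... + f(xₙ)]

x_0 = 1.0000, f(x_0) = 0.500000, coefficient = 1
x_1 = 1.2083, f(x_1) = 0.406493, coefficient = 4
x_2 = 1.4167, f(x_2) = 0.332564, coefficient = 2
x_3 = 1.6250, f(x_3) = 0.274678, coefficient = 4
x_4 = 1.8333, f(x_4) = 0.229299, coefficient = 2
x_5 = 2.0417, f(x_5) = 0.193483, coefficient = 4
x_6 = 2.2500, f(x_6) = 0.164948, coefficient = 1

I ≈ (0.208333/3) × 5.287290 = 0.367173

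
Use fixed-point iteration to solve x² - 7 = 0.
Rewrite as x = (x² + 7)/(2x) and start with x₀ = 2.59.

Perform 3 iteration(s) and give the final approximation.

Equation: x² - 7 = 0
Fixed-point form: x = (x² + 7)/(2x)
x₀ = 2.59

x_1 = g(2.590000) = 2.646351
x_2 = g(2.646351) = 2.645751
x_3 = g(2.645751) = 2.645751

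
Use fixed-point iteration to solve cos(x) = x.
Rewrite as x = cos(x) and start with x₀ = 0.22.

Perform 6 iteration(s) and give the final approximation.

Equation: cos(x) = x
Fixed-point form: x = cos(x)
x₀ = 0.22

x_1 = g(0.220000) = 0.975897
x_2 = g(0.975897) = 0.560425
x_3 = g(0.560425) = 0.847029
x_4 = g(0.847029) = 0.662212
x_5 = g(0.662212) = 0.788634
x_6 = g(0.788634) = 0.704815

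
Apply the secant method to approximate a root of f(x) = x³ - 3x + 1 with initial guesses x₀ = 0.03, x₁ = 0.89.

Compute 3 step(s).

f(x) = x³ - 3x + 1
x₀ = 0.03, x₁ = 0.89

Secant formula: x_{n+1} = x_n - f(x_n)(x_n - x_{n-1})/(f(x_n) - f(x_{n-1}))

Iteration 1:
  f(0.030000) = 0.910027
  f(0.890000) = -0.965031
  x_2 = 0.890000 - (-0.965031)×(0.890000 - 0.030000)/(-0.965031 - 0.910027)
       = 0.447386
Iteration 2:
  f(0.890000) = -0.965031
  f(0.447386) = -0.252612
  x_3 = 0.447386 - (-0.252612)×(0.447386 - 0.890000)/(-0.252612 - (-0.965031))
       = 0.290442
Iteration 3:
  f(0.447386) = -0.252612
  f(0.290442) = 0.153173
  x_4 = 0.290442 - 0.153173×(0.290442 - 0.447386)/(0.153173 - (-0.252612))
       = 0.349685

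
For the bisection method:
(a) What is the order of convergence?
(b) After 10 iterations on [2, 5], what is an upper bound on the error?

(a) Bisection has linear (order 1) convergence; the error is halved each step.

(b) Error bound = (b-a)/2^n = (5 - 2)/2^{10}
    = 3/2^{10}

(a) 1 (linear); (b) error ≤ 2.93e-03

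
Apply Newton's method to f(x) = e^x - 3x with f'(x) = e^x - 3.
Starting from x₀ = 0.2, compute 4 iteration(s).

f(x) = e^x - 3x
f'(x) = e^x - 3
x₀ = 0.2

Newton-Raphson formula: x_{n+1} = x_n - f(x_n)/f'(x_n)

Iteration 1:
  f(0.200000) = 0.621403
  f'(0.200000) = -1.778597
  x_1 = 0.200000 - 0.621403/(-1.778597) = 0.549378
Iteration 2:
  f(0.549378) = 0.084041
  f'(0.549378) = -1.267825
  x_2 = 0.549378 - 0.084041/(-1.267825) = 0.615666
Iteration 3:
  f(0.615666) = 0.003891
  f'(0.615666) = -1.149112
  x_3 = 0.615666 - 0.003891/(-1.149112) = 0.619052
Iteration 4:
  f(0.619052) = 0.000011
  f'(0.619052) = -1.142833
  x_4 = 0.619052 - 0.000011/(-1.142833) = 0.619061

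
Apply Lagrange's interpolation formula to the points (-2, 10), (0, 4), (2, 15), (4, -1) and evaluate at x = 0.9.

Lagrange interpolation formula:
P(x) = Σ yᵢ × Lᵢ(x)
where Lᵢ(x) = Π_{j≠i} (x - xⱼ)/(xᵢ - xⱼ)

L_0(0.9) = (0.9 - 0)/(-2 - 0) × (0.9 - 2)/(-2 - 2) × (0.9 - 4)/(-2 - 4) = -0.063938
L_1(0.9) = (0.9 - (-2))/(0 - (-2)) × (0.9 - 2)/(0 - 2) × (0.9 - 4)/(0 - 4) = 0.618062
L_2(0.9) = (0.9 - (-2))/(2 - (-2)) × (0.9 - 0)/(2 - 0) × (0.9 - 4)/(2 - 4) = 0.505687
L_3(0.9) = (0.9 - (-2))/(4 - (-2)) × (0.9 - 0)/(4 - 0) × (0.9 - 2)/(4 - 2) = -0.059813

P(0.9) = 10×L_0(0.9) + 4×L_1(0.9) + 15×L_2(0.9) + (-1)×L_3(0.9)
P(0.9) = 9.478000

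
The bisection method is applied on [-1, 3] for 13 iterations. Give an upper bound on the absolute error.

Bisection error bound: |error| ≤ (b-a)/2^n
|error| ≤ (3 - (-1))/2^13 = 4/2^13
|error| ≤ 0.0004882812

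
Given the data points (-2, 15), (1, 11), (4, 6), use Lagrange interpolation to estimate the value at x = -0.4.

Lagrange interpolation formula:
P(x) = Σ yᵢ × Lᵢ(x)
where Lᵢ(x) = Π_{j≠i} (x - xⱼ)/(xᵢ - xⱼ)

L_0(-0.4) = (-0.4 - 1)/(-2 - 1) × (-0.4 - 4)/(-2 - 4) = 0.342222
L_1(-0.4) = (-0.4 - (-2))/(1 - (-2)) × (-0.4 - 4)/(1 - 4) = 0.782222
L_2(-0.4) = (-0.4 - (-2))/(4 - (-2)) × (-0.4 - 1)/(4 - 1) = -0.124444

P(-0.4) = 15×L_0(-0.4) + 11×L_1(-0.4) + 6×L_2(-0.4)
P(-0.4) = 12.991111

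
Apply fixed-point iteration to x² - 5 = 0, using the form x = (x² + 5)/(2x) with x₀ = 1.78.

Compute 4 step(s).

Equation: x² - 5 = 0
Fixed-point form: x = (x² + 5)/(2x)
x₀ = 1.78

x_1 = g(1.780000) = 2.294494
x_2 = g(2.294494) = 2.236812
x_3 = g(2.236812) = 2.236068
x_4 = g(2.236068) = 2.236068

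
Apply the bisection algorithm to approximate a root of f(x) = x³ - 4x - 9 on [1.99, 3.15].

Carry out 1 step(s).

f(x) = x³ - 4x - 9
Initial interval: [1.99, 3.15]

Iteration 1:
  c_1 = (1.990000 + 3.150000)/2 = 2.570000
  f(c_1) = f(2.570000) = -2.305407
  f(a) × f(c) ≥ 0, new interval: [2.570000, 3.150000]

After 1 iteration(s), the approximation is c_1 = 2.570000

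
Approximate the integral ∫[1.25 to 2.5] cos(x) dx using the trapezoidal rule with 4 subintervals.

f(x) = cos(x)
a = 1.25, b = 2.5, n = 4
h = (b - a)/n = 0.312500

Trapezoidal rule: (h/2)[f(x₀) + 2f(x₁) + 2f(x₂) + ... + f(xₙ)]

x_0 = 1.2500, f(x_0) = 0.315322, coefficient = 1
x_1 = 1.5625, f(x_1) = 0.008296, coefficient = 2
x_2 = 1.8750, f(x_2) = -0.299534, coefficient = 2
x_3 = 2.1875, f(x_3) = -0.578349, coefficient = 2
x_4 = 2.5000, f(x_4) = -0.801144, coefficient = 1

I ≈ (0.312500/2) × -2.224994 = -0.347655
Exact value: -0.350512
Error: 0.002857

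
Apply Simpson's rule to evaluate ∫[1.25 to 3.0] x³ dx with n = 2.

f(x) = x³
a = 1.25, b = 3.0, n = 2
h = (b - a)/n = 0.875000

Simpson's rule: (h/3)[f(x₀) + 4f(x₁) + 2f(x₂) + ... + f(xₙ)]

x_0 = 1.2500, f(x_0) = 1.953125, coefficient = 1
x_1 = 2.1250, f(x_1) = 9.595703, coefficient = 4
x_2 = 3.0000, f(x_2) = 27.000000, coefficient = 1

I ≈ (0.875000/3) × 67.335938 = 19.639648
Exact value: 19.639648
Error: 0.000000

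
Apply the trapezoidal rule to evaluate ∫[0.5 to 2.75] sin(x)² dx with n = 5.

f(x) = sin(x)²
a = 0.5, b = 2.75, n = 5
h = (b - a)/n = 0.450000

Trapezoidal rule: (h/2)[f(x₀) + 2f(x₁) + 2f(x₂) + ... + f(xₙ)]

x_0 = 0.5000, f(x_0) = 0.229849, coefficient = 1
x_1 = 0.9500, f(x_1) = 0.661645, coefficient = 2
x_2 = 1.4000, f(x_2) = 0.971111, coefficient = 2
x_3 = 1.8500, f(x_3) = 0.924050, coefficient = 2
x_4 = 2.3000, f(x_4) = 0.556076, coefficient = 2
x_5 = 2.7500, f(x_5) = 0.145665, coefficient = 1

I ≈ (0.450000/2) × 6.601278 = 1.485288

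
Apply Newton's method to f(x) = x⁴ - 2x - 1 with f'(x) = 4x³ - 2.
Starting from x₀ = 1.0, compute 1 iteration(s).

f(x) = x⁴ - 2x - 1
f'(x) = 4x³ - 2
x₀ = 1.0

Newton-Raphson formula: x_{n+1} = x_n - f(x_n)/f'(x_n)

Iteration 1:
  f(1.000000) = -2.000000
  f'(1.000000) = 2.000000
  x_1 = 1.000000 - (-2.000000)/2.000000 = 2.000000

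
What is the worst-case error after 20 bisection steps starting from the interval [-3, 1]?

Bisection error bound: |error| ≤ (b-a)/2^n
|error| ≤ (1 - (-3))/2^20 = 4/2^20
|error| ≤ 0.0000038147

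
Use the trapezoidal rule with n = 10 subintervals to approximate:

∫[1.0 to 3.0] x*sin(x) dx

f(x) = x*sin(x)
a = 1.0, b = 3.0, n = 10
h = (b - a)/n = 0.200000

Trapezoidal rule: (h/2)[f(x₀) + 2f(x₁) + 2f(x₂) + ... + f(xₙ)]

x_0 = 1.0000, f(x_0) = 0.841471, coefficient = 1
x_1 = 1.2000, f(x_1) = 1.118447, coefficient = 2
x_2 = 1.4000, f(x_2) = 1.379630, coefficient = 2
x_3 = 1.6000, f(x_3) = 1.599318, coefficient = 2
x_4 = 1.8000, f(x_4) = 1.752926, coefficient = 2
x_5 = 2.0000, f(x_5) = 1.818595, coefficient = 2
x_6 = 2.2000, f(x_6) = 1.778692, coefficient = 2
x_7 = 2.4000, f(x_7) = 1.621112, coefficient = 2
x_8 = 2.6000, f(x_8) = 1.340304, coefficient = 2
x_9 = 2.8000, f(x_9) = 0.937967, coefficient = 2
x_10 = 3.0000, f(x_10) = 0.423360, coefficient = 1

I ≈ (0.200000/2) × 27.958809 = 2.795881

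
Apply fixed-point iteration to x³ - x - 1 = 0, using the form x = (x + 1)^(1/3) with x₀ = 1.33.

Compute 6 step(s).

Equation: x³ - x - 1 = 0
Fixed-point form: x = (x + 1)^(1/3)
x₀ = 1.33

x_1 = g(1.330000) = 1.325721
x_2 = g(1.325721) = 1.324908
x_3 = g(1.324908) = 1.324754
x_4 = g(1.324754) = 1.324725
x_5 = g(1.324725) = 1.324719
x_6 = g(1.324719) = 1.324718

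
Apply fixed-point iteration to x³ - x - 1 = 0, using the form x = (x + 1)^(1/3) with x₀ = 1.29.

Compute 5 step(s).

Equation: x³ - x - 1 = 0
Fixed-point form: x = (x + 1)^(1/3)
x₀ = 1.29

x_1 = g(1.290000) = 1.318090
x_2 = g(1.318090) = 1.323458
x_3 = g(1.323458) = 1.324479
x_4 = g(1.324479) = 1.324672
x_5 = g(1.324672) = 1.324709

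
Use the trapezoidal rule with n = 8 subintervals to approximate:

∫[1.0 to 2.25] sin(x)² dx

f(x) = sin(x)²
a = 1.0, b = 2.25, n = 8
h = (b - a)/n = 0.156250

Trapezoidal rule: (h/2)[f(x₀) + 2f(x₁) + 2f(x₂) + ... + f(xₙ)]

x_0 = 1.0000, f(x_0) = 0.708073, coefficient = 1
x_1 = 1.1562, f(x_1) = 0.837773, coefficient = 2
x_2 = 1.3125, f(x_2) = 0.934754, coefficient = 2
x_3 = 1.4688, f(x_3) = 0.989623, coefficient = 2
x_4 = 1.6250, f(x_4) = 0.997065, coefficient = 2
x_5 = 1.7812, f(x_5) = 0.956359, coefficient = 2
x_6 = 1.9375, f(x_6) = 0.871449, coefficient = 2
x_7 = 2.0938, f(x_7) = 0.750558, coefficient = 2
x_8 = 2.2500, f(x_8) = 0.605398, coefficient = 1

I ≈ (0.156250/2) × 13.988632 = 1.092862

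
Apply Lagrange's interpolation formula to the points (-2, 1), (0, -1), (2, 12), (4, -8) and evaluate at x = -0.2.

Lagrange interpolation formula:
P(x) = Σ yᵢ × Lᵢ(x)
where Lᵢ(x) = Π_{j≠i} (x - xⱼ)/(xᵢ - xⱼ)

L_0(-0.2) = (-0.2 - 0)/(-2 - 0) × (-0.2 - 2)/(-2 - 2) × (-0.2 - 4)/(-2 - 4) = 0.038500
L_1(-0.2) = (-0.2 - (-2))/(0 - (-2)) × (-0.2 - 2)/(0 - 2) × (-0.2 - 4)/(0 - 4) = 1.039500
L_2(-0.2) = (-0.2 - (-2))/(2 - (-2)) × (-0.2 - 0)/(2 - 0) × (-0.2 - 4)/(2 - 4) = -0.094500
L_3(-0.2) = (-0.2 - (-2))/(4 - (-2)) × (-0.2 - 0)/(4 - 0) × (-0.2 - 2)/(4 - 2) = 0.016500

P(-0.2) = 1×L_0(-0.2) + (-1)×L_1(-0.2) + 12×L_2(-0.2) + (-8)×L_3(-0.2)
P(-0.2) = -2.267000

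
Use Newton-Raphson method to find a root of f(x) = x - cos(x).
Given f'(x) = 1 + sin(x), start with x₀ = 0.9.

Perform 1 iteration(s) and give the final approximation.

f(x) = x - cos(x)
f'(x) = 1 + sin(x)
x₀ = 0.9

Newton-Raphson formula: x_{n+1} = x_n - f(x_n)/f'(x_n)

Iteration 1:
  f(0.900000) = 0.278390
  f'(0.900000) = 1.783327
  x_1 = 0.900000 - 0.278390/1.783327 = 0.743893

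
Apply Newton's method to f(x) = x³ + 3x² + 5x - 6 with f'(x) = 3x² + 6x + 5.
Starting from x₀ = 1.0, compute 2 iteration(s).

f(x) = x³ + 3x² + 5x - 6
f'(x) = 3x² + 6x + 5
x₀ = 1.0

Newton-Raphson formula: x_{n+1} = x_n - f(x_n)/f'(x_n)

Iteration 1:
  f(1.000000) = 3.000000
  f'(1.000000) = 14.000000
  x_1 = 1.000000 - 3.000000/14.000000 = 0.785714
Iteration 2:
  f(0.785714) = 0.265671
  f'(0.785714) = 11.566327
  x_2 = 0.785714 - 0.265671/11.566327 = 0.762745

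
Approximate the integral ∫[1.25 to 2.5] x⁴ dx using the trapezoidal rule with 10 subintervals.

f(x) = x⁴
a = 1.25, b = 2.5, n = 10
h = (b - a)/n = 0.125000

Trapezoidal rule: (h/2)[f(x₀) + 2f(x₁) + 2f(x₂) + ... + f(xₙ)]

x_0 = 1.2500, f(x_0) = 2.441406, coefficient = 1
x_1 = 1.3750, f(x_1) = 3.574463, coefficient = 2
x_2 = 1.5000, f(x_2) = 5.062500, coefficient = 2
x_3 = 1.6250, f(x_3) = 6.972900, coefficient = 2
x_4 = 1.7500, f(x_4) = 9.378906, coefficient = 2
x_5 = 1.8750, f(x_5) = 12.359619, coefficient = 2
x_6 = 2.0000, f(x_6) = 16.000000, coefficient = 2
x_7 = 2.1250, f(x_7) = 20.390869, coefficient = 2
x_8 = 2.2500, f(x_8) = 25.628906, coefficient = 2
x_9 = 2.3750, f(x_9) = 31.816650, coefficient = 2
x_10 = 2.5000, f(x_10) = 39.062500, coefficient = 1

I ≈ (0.125000/2) × 303.873535 = 18.992096
Exact value: 18.920898
Error: 0.071198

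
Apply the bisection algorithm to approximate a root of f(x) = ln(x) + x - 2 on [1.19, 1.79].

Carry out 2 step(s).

f(x) = ln(x) + x - 2
Initial interval: [1.19, 1.79]

Iteration 1:
  c_1 = (1.190000 + 1.790000)/2 = 1.490000
  f(c_1) = f(1.490000) = -0.111224
  f(a) × f(c) ≥ 0, new interval: [1.490000, 1.790000]
Iteration 2:
  c_2 = (1.490000 + 1.790000)/2 = 1.640000
  f(c_2) = f(1.640000) = 0.134696
  f(a) × f(c) < 0, new interval: [1.490000, 1.640000]

After 2 iteration(s), the approximation is c_2 = 1.640000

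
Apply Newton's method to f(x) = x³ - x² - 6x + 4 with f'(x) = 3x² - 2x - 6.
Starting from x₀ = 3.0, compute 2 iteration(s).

f(x) = x³ - x² - 6x + 4
f'(x) = 3x² - 2x - 6
x₀ = 3.0

Newton-Raphson formula: x_{n+1} = x_n - f(x_n)/f'(x_n)

Iteration 1:
  f(3.000000) = 4.000000
  f'(3.000000) = 15.000000
  x_1 = 3.000000 - 4.000000/15.000000 = 2.733333
Iteration 2:
  f(2.733333) = 0.549926
  f'(2.733333) = 10.946667
  x_2 = 2.733333 - 0.549926/10.946667 = 2.683096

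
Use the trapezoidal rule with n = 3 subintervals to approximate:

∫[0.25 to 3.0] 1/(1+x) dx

f(x) = 1/(1+x)
a = 0.25, b = 3.0, n = 3
h = (b - a)/n = 0.916667

Trapezoidal rule: (h/2)[f(x₀) + 2f(x₁) + 2f(x₂) + ... + f(xₙ)]

x_0 = 0.2500, f(x_0) = 0.800000, coefficient = 1
x_1 = 1.1667, f(x_1) = 0.461538, coefficient = 2
x_2 = 2.0833, f(x_2) = 0.324324, coefficient = 2
x_3 = 3.0000, f(x_3) = 0.250000, coefficient = 1

I ≈ (0.916667/2) × 2.621726 = 1.201624
Exact value: 1.163151
Error: 0.038473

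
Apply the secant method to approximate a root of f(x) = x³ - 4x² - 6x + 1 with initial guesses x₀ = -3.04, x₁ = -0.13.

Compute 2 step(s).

f(x) = x³ - 4x² - 6x + 1
x₀ = -3.04, x₁ = -0.13

Secant formula: x_{n+1} = x_n - f(x_n)(x_n - x_{n-1})/(f(x_n) - f(x_{n-1}))

Iteration 1:
  f(-3.040000) = -45.820864
  f(-0.130000) = 1.710203
  x_2 = -0.130000 - 1.710203×(-0.130000 - (-3.040000))/(1.710203 - (-45.820864))
       = -0.234704
Iteration 2:
  f(-0.130000) = 1.710203
  f(-0.234704) = 2.174951
  x_3 = -0.234704 - 2.174951×(-0.234704 - (-0.130000))/(2.174951 - 1.710203)
       = 0.255295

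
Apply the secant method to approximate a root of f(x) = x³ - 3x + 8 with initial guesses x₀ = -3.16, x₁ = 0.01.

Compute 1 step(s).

f(x) = x³ - 3x + 8
x₀ = -3.16, x₁ = 0.01

Secant formula: x_{n+1} = x_n - f(x_n)(x_n - x_{n-1})/(f(x_n) - f(x_{n-1}))

Iteration 1:
  f(-3.160000) = -14.074496
  f(0.010000) = 7.970001
  x_2 = 0.010000 - 7.970001×(0.010000 - (-3.160000))/(7.970001 - (-14.074496))
       = -1.136087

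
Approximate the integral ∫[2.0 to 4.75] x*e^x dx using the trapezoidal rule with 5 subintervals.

f(x) = x*e^x
a = 2.0, b = 4.75, n = 5
h = (b - a)/n = 0.550000

Trapezoidal rule: (h/2)[f(x₀) + 2f(x₁) + 2f(x₂) + ... + f(xₙ)]

x_0 = 2.0000, f(x_0) = 14.778112, coefficient = 1
x_1 = 2.5500, f(x_1) = 32.658115, coefficient = 2
x_2 = 3.1000, f(x_2) = 68.813649, coefficient = 2
x_3 = 3.6500, f(x_3) = 140.432531, coefficient = 2
x_4 = 4.2000, f(x_4) = 280.082590, coefficient = 2
x_5 = 4.7500, f(x_5) = 549.025352, coefficient = 1

I ≈ (0.550000/2) × 1607.777234 = 442.138739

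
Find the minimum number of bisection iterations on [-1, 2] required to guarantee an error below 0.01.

We need (b-a)/2^n ≤ 0.01
(2 - (-1))/2^n ≤ 0.01
3/2^n ≤ 0.01
2^n ≥ 300
n ≥ log₂(300) = 8.23
n ≥ 9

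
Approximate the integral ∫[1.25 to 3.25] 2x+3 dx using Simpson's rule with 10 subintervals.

f(x) = 2x+3
a = 1.25, b = 3.25, n = 10
h = (b - a)/n = 0.200000

Simpson's rule: (h/3)[f(x₀) + 4f(x₁) + 2f(x₂) + ... + f(xₙ)]

x_0 = 1.2500, f(x_0) = 5.500000, coefficient = 1
x_1 = 1.4500, f(x_1) = 5.900000, coefficient = 4
x_2 = 1.6500, f(x_2) = 6.300000, coefficient = 2
x_3 = 1.8500, f(x_3) = 6.700000, coefficient = 4
x_4 = 2.0500, f(x_4) = 7.100000, coefficient = 2
x_5 = 2.2500, f(x_5) = 7.500000, coefficient = 4
x_6 = 2.4500, f(x_6) = 7.900000, coefficient = 2
x_7 = 2.6500, f(x_7) = 8.300000, coefficient = 4
x_8 = 2.8500, f(x_8) = 8.700000, coefficient = 2
x_9 = 3.0500, f(x_9) = 9.100000, coefficient = 4
x_10 = 3.2500, f(x_10) = 9.500000, coefficient = 1

I ≈ (0.200000/3) × 225.000000 = 15.000000
Exact value: 15.000000
Error: 0.000000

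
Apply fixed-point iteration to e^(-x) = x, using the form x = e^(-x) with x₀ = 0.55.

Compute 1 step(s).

Equation: e^(-x) = x
Fixed-point form: x = e^(-x)
x₀ = 0.55

x_1 = g(0.550000) = 0.576950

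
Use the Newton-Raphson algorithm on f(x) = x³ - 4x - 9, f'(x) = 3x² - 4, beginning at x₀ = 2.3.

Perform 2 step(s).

f(x) = x³ - 4x - 9
f'(x) = 3x² - 4
x₀ = 2.3

Newton-Raphson formula: x_{n+1} = x_n - f(x_n)/f'(x_n)

Iteration 1:
  f(2.300000) = -6.033000
  f'(2.300000) = 11.870000
  x_1 = 2.300000 - (-6.033000)/11.870000 = 2.808256
Iteration 2:
  f(2.808256) = 1.913732
  f'(2.808256) = 19.658907
  x_2 = 2.808256 - 1.913732/19.658907 = 2.710909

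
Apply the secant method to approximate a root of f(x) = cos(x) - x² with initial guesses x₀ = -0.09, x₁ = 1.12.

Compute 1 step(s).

f(x) = cos(x) - x²
x₀ = -0.09, x₁ = 1.12

Secant formula: x_{n+1} = x_n - f(x_n)(x_n - x_{n-1})/(f(x_n) - f(x_{n-1}))

Iteration 1:
  f(-0.090000) = 0.987853
  f(1.120000) = -0.818718
  x_2 = 1.120000 - (-0.818718)×(1.120000 - (-0.090000))/(-0.818718 - 0.987853)
       = 0.571641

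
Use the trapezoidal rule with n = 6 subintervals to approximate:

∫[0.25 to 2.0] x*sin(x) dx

f(x) = x*sin(x)
a = 0.25, b = 2.0, n = 6
h = (b - a)/n = 0.291667

Trapezoidal rule: (h/2)[f(x₀) + 2f(x₁) + 2f(x₂) + ... + f(xₙ)]

x_0 = 0.2500, f(x_0) = 0.061851, coefficient = 1
x_1 = 0.5417, f(x_1) = 0.279264, coefficient = 2
x_2 = 0.8333, f(x_2) = 0.616814, coefficient = 2
x_3 = 1.1250, f(x_3) = 1.015051, coefficient = 2
x_4 = 1.4167, f(x_4) = 1.399873, coefficient = 2
x_5 = 1.7083, f(x_5) = 1.692201, coefficient = 2
x_6 = 2.0000, f(x_6) = 1.818595, coefficient = 1

I ≈ (0.291667/2) × 11.886852 = 1.733499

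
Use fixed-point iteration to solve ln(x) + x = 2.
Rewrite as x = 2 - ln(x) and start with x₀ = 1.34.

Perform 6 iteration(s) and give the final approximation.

Equation: ln(x) + x = 2
Fixed-point form: x = 2 - ln(x)
x₀ = 1.34

x_1 = g(1.340000) = 1.707330
x_2 = g(1.707330) = 1.465069
x_3 = g(1.465069) = 1.618098
x_4 = g(1.618098) = 1.518749
x_5 = g(1.518749) = 1.582113
x_6 = g(1.582113) = 1.541239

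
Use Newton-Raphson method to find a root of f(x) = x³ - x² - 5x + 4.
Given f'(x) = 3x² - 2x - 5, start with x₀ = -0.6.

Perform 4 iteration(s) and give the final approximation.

f(x) = x³ - x² - 5x + 4
f'(x) = 3x² - 2x - 5
x₀ = -0.6

Newton-Raphson formula: x_{n+1} = x_n - f(x_n)/f'(x_n)

Iteration 1:
  f(-0.600000) = 6.424000
  f'(-0.600000) = -2.720000
  x_1 = -0.600000 - 6.424000/(-2.720000) = 1.761765
Iteration 2:
  f(1.761765) = -2.444447
  f'(1.761765) = 0.787915
  x_2 = 1.761765 - (-2.444447)/0.787915 = 4.864188
Iteration 3:
  f(4.864188) = 71.107029
  f'(4.864188) = 56.252611
  x_3 = 4.864188 - 71.107029/56.252611 = 3.600122
Iteration 4:
  f(3.600122) = 19.699260
  f'(3.600122) = 26.682394
  x_4 = 3.600122 - 19.699260/26.682394 = 2.861835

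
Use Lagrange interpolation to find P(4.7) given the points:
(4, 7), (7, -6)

Lagrange interpolation formula:
P(x) = Σ yᵢ × Lᵢ(x)
where Lᵢ(x) = Π_{j≠i} (x - xⱼ)/(xᵢ - xⱼ)

L_0(4.7) = (4.7 - 7)/(4 - 7) = 0.766667
L_1(4.7) = (4.7 - 4)/(7 - 4) = 0.233333

P(4.7) = 7×L_0(4.7) + (-6)×L_1(4.7)
P(4.7) = 3.966667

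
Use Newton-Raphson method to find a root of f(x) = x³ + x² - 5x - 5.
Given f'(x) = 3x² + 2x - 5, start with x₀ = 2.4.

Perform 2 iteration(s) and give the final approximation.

f(x) = x³ + x² - 5x - 5
f'(x) = 3x² + 2x - 5
x₀ = 2.4

Newton-Raphson formula: x_{n+1} = x_n - f(x_n)/f'(x_n)

Iteration 1:
  f(2.400000) = 2.584000
  f'(2.400000) = 17.080000
  x_1 = 2.400000 - 2.584000/17.080000 = 2.248712
Iteration 2:
  f(2.248712) = 0.184220
  f'(2.248712) = 14.667540
  x_2 = 2.248712 - 0.184220/14.667540 = 2.236152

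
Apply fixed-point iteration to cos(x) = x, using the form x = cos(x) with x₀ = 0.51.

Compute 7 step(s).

Equation: cos(x) = x
Fixed-point form: x = cos(x)
x₀ = 0.51

x_1 = g(0.510000) = 0.872745
x_2 = g(0.872745) = 0.642726
x_3 = g(0.642726) = 0.800465
x_4 = g(0.800465) = 0.696373
x_5 = g(0.696373) = 0.767173
x_6 = g(0.767173) = 0.719875
x_7 = g(0.719875) = 0.751888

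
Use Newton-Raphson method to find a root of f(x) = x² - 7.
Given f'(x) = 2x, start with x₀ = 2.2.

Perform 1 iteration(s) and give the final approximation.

f(x) = x² - 7
f'(x) = 2x
x₀ = 2.2

Newton-Raphson formula: x_{n+1} = x_n - f(x_n)/f'(x_n)

Iteration 1:
  f(2.200000) = -2.160000
  f'(2.200000) = 4.400000
  x_1 = 2.200000 - (-2.160000)/4.400000 = 2.690909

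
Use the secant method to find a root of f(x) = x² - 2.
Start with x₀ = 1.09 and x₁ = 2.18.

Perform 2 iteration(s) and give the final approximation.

f(x) = x² - 2
x₀ = 1.09, x₁ = 2.18

Secant formula: x_{n+1} = x_n - f(x_n)(x_n - x_{n-1})/(f(x_n) - f(x_{n-1}))

Iteration 1:
  f(1.090000) = -0.811900
  f(2.180000) = 2.752400
  x_2 = 2.180000 - 2.752400×(2.180000 - 1.090000)/(2.752400 - (-0.811900))
       = 1.338287
Iteration 2:
  f(2.180000) = 2.752400
  f(1.338287) = -0.208987
  x_3 = 1.338287 - (-0.208987)×(1.338287 - 2.180000)/(-0.208987 - 2.752400)
       = 1.397688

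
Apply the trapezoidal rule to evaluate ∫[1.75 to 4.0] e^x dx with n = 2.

f(x) = e^x
a = 1.75, b = 4.0, n = 2
h = (b - a)/n = 1.125000

Trapezoidal rule: (h/2)[f(x₀) + 2f(x₁) + 2f(x₂) + ... + f(xₙ)]

x_0 = 1.7500, f(x_0) = 5.754603, coefficient = 1
x_1 = 2.8750, f(x_1) = 17.725424, coefficient = 2
x_2 = 4.0000, f(x_2) = 54.598150, coefficient = 1

I ≈ (1.125000/2) × 95.803601 = 53.889526
Exact value: 48.843547
Error: 5.045978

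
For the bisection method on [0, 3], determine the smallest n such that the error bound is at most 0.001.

We need (b-a)/2^n ≤ 0.001
(3 - 0)/2^n ≤ 0.001
3/2^n ≤ 0.001
2^n ≥ 3000
n ≥ log₂(3000) = 11.55
n ≥ 12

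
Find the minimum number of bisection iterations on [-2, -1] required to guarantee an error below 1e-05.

We need (b-a)/2^n ≤ 1e-05
(-1 - (-2))/2^n ≤ 1e-05
1/2^n ≤ 1e-05
2^n ≥ 100000
n ≥ log₂(100000) = 16.61
n ≥ 17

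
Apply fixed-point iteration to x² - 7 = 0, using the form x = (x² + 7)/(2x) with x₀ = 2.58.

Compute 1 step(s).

Equation: x² - 7 = 0
Fixed-point form: x = (x² + 7)/(2x)
x₀ = 2.58

x_1 = g(2.580000) = 2.646589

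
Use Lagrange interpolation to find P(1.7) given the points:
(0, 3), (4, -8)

Lagrange interpolation formula:
P(x) = Σ yᵢ × Lᵢ(x)
where Lᵢ(x) = Π_{j≠i} (x - xⱼ)/(xᵢ - xⱼ)

L_0(1.7) = (1.7 - 4)/(0 - 4) = 0.575000
L_1(1.7) = (1.7 - 0)/(4 - 0) = 0.425000

P(1.7) = 3×L_0(1.7) + (-8)×L_1(1.7)
P(1.7) = -1.675000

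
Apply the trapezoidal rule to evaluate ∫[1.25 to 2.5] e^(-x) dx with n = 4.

f(x) = e^(-x)
a = 1.25, b = 2.5, n = 4
h = (b - a)/n = 0.312500

Trapezoidal rule: (h/2)[f(x₀) + 2f(x₁) + 2f(x₂) + ... + f(xₙ)]

x_0 = 1.2500, f(x_0) = 0.286505, coefficient = 1
x_1 = 1.5625, f(x_1) = 0.209611, coefficient = 2
x_2 = 1.8750, f(x_2) = 0.153355, coefficient = 2
x_3 = 2.1875, f(x_3) = 0.112197, coefficient = 2
x_4 = 2.5000, f(x_4) = 0.082085, coefficient = 1

I ≈ (0.312500/2) × 1.318916 = 0.206081
Exact value: 0.204420
Error: 0.001661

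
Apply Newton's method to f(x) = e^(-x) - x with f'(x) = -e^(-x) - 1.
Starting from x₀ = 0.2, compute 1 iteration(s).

f(x) = e^(-x) - x
f'(x) = -e^(-x) - 1
x₀ = 0.2

Newton-Raphson formula: x_{n+1} = x_n - f(x_n)/f'(x_n)

Iteration 1:
  f(0.200000) = 0.618731
  f'(0.200000) = -1.818731
  x_1 = 0.200000 - 0.618731/(-1.818731) = 0.540199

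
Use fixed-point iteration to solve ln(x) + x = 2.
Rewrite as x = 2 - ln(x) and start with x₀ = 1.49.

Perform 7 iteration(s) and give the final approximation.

Equation: ln(x) + x = 2
Fixed-point form: x = 2 - ln(x)
x₀ = 1.49

x_1 = g(1.490000) = 1.601224
x_2 = g(1.601224) = 1.529232
x_3 = g(1.529232) = 1.575235
x_4 = g(1.575235) = 1.545596
x_5 = g(1.545596) = 1.564591
x_6 = g(1.564591) = 1.552376
x_7 = g(1.552376) = 1.560213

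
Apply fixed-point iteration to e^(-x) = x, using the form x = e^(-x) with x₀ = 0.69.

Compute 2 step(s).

Equation: e^(-x) = x
Fixed-point form: x = e^(-x)
x₀ = 0.69

x_1 = g(0.690000) = 0.501576
x_2 = g(0.501576) = 0.605575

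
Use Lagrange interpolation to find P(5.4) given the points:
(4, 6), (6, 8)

Lagrange interpolation formula:
P(x) = Σ yᵢ × Lᵢ(x)
where Lᵢ(x) = Π_{j≠i} (x - xⱼ)/(xᵢ - xⱼ)

L_0(5.4) = (5.4 - 6)/(4 - 6) = 0.300000
L_1(5.4) = (5.4 - 4)/(6 - 4) = 0.700000

P(5.4) = 6×L_0(5.4) + 8×L_1(5.4)
P(5.4) = 7.400000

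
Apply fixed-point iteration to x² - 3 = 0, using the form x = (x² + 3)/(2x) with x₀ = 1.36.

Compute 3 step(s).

Equation: x² - 3 = 0
Fixed-point form: x = (x² + 3)/(2x)
x₀ = 1.36

x_1 = g(1.360000) = 1.782941
x_2 = g(1.782941) = 1.732777
x_3 = g(1.732777) = 1.732051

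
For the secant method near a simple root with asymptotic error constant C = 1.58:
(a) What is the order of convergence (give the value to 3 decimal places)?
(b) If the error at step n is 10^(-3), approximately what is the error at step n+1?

(a) Secant method has superlinear convergence with order φ = (1+√5)/2 ≈ 1.618.
    This means |e_{n+1}| ≈ C|e_n|^1.618.

(b) With |e_n| = 10^(-3) and C = 1.58:
    |e_{n+1}| ≈ 1.58 × (10^(-3))^1.618 = 1.58 × 10^(-4.85)

(a) ≈ 1.618 (golden ratio); (b) |e_{n+1}| ≈ 2.211e-05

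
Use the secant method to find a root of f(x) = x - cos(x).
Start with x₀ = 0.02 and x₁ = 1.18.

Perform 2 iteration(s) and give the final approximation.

f(x) = x - cos(x)
x₀ = 0.02, x₁ = 1.18

Secant formula: x_{n+1} = x_n - f(x_n)(x_n - x_{n-1})/(f(x_n) - f(x_{n-1}))

Iteration 1:
  f(0.020000) = -0.979800
  f(1.180000) = 0.799075
  x_2 = 1.180000 - 0.799075×(1.180000 - 0.020000)/(0.799075 - (-0.979800))
       = 0.658925
Iteration 2:
  f(1.180000) = 0.799075
  f(0.658925) = -0.131726
  x_3 = 0.658925 - (-0.131726)×(0.658925 - 1.180000)/(-0.131726 - 0.799075)
       = 0.732667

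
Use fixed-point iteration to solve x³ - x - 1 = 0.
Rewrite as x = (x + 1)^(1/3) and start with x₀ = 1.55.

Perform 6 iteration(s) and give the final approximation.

Equation: x³ - x - 1 = 0
Fixed-point form: x = (x + 1)^(1/3)
x₀ = 1.55

x_1 = g(1.550000) = 1.366197
x_2 = g(1.366197) = 1.332550
x_3 = g(1.332550) = 1.326204
x_4 = g(1.326204) = 1.325000
x_5 = g(1.325000) = 1.324772
x_6 = g(1.324772) = 1.324728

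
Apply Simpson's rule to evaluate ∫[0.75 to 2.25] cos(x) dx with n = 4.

f(x) = cos(x)
a = 0.75, b = 2.25, n = 4
h = (b - a)/n = 0.375000

Simpson's rule: (h/3)[f(x₀) + 4f(x₁) + 2f(x₂) + ... + f(xₙ)]

x_0 = 0.7500, f(x_0) = 0.731689, coefficient = 1
x_1 = 1.1250, f(x_1) = 0.431177, coefficient = 4
x_2 = 1.5000, f(x_2) = 0.070737, coefficient = 2
x_3 = 1.8750, f(x_3) = -0.299534, coefficient = 4
x_4 = 2.2500, f(x_4) = -0.628174, coefficient = 1

I ≈ (0.375000/3) × 0.771562 = 0.096445
Exact value: 0.096434
Error: 0.000011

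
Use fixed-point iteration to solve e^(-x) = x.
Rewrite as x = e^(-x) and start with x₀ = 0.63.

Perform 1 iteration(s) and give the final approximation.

Equation: e^(-x) = x
Fixed-point form: x = e^(-x)
x₀ = 0.63

x_1 = g(0.630000) = 0.532592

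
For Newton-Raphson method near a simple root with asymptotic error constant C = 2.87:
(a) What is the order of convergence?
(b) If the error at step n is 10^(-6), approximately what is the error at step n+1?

(a) Newton-Raphson has quadratic (order 2) convergence near simple roots.
    This means |e_{n+1}| ≈ C|e_n|².

(b) With |e_n| = 10^(-6) and C = 2.87:
    |e_{n+1}| ≈ 2.87 × (10^(-6))² = 2.87 × 10^(-12)

(a) 2 (quadratic); (b) |e_{n+1}| ≈ 2.870e-12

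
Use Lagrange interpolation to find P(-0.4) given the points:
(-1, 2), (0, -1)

Lagrange interpolation formula:
P(x) = Σ yᵢ × Lᵢ(x)
where Lᵢ(x) = Π_{j≠i} (x - xⱼ)/(xᵢ - xⱼ)

L_0(-0.4) = (-0.4 - 0)/(-1 - 0) = 0.400000
L_1(-0.4) = (-0.4 - (-1))/(0 - (-1)) = 0.600000

P(-0.4) = 2×L_0(-0.4) + (-1)×L_1(-0.4)
P(-0.4) = 0.200000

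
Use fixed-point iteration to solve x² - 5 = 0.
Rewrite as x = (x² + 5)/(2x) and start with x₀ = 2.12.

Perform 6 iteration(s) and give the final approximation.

Equation: x² - 5 = 0
Fixed-point form: x = (x² + 5)/(2x)
x₀ = 2.12

x_1 = g(2.120000) = 2.239245
x_2 = g(2.239245) = 2.236070
x_3 = g(2.236070) = 2.236068
x_4 = g(2.236068) = 2.236068
x_5 = g(2.236068) = 2.236068
x_6 = g(2.236068) = 2.236068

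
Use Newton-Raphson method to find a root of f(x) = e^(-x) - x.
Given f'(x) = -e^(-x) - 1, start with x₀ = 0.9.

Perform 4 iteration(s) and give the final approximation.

f(x) = e^(-x) - x
f'(x) = -e^(-x) - 1
x₀ = 0.9

Newton-Raphson formula: x_{n+1} = x_n - f(x_n)/f'(x_n)

Iteration 1:
  f(0.900000) = -0.493430
  f'(0.900000) = -1.406570
  x_1 = 0.900000 - (-0.493430)/(-1.406570) = 0.549196
Iteration 2:
  f(0.549196) = 0.028218
  f'(0.549196) = -1.577414
  x_2 = 0.549196 - 0.028218/(-1.577414) = 0.567085
Iteration 3:
  f(0.567085) = 0.000092
  f'(0.567085) = -1.567177
  x_3 = 0.567085 - 0.000092/(-1.567177) = 0.567143
Iteration 4:
  f(0.567143) = 0.000000
  f'(0.567143) = -1.567143
  x_4 = 0.567143 - 0.000000/(-1.567143) = 0.567143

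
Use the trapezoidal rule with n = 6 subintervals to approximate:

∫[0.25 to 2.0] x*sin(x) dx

f(x) = x*sin(x)
a = 0.25, b = 2.0, n = 6
h = (b - a)/n = 0.291667

Trapezoidal rule: (h/2)[f(x₀) + 2f(x₁) + 2f(x₂) + ... + f(xₙ)]

x_0 = 0.2500, f(x_0) = 0.061851, coefficient = 1
x_1 = 0.5417, f(x_1) = 0.279264, coefficient = 2
x_2 = 0.8333, f(x_2) = 0.616814, coefficient = 2
x_3 = 1.1250, f(x_3) = 1.015051, coefficient = 2
x_4 = 1.4167, f(x_4) = 1.399873, coefficient = 2
x_5 = 1.7083, f(x_5) = 1.692201, coefficient = 2
x_6 = 2.0000, f(x_6) = 1.818595, coefficient = 1

I ≈ (0.291667/2) × 11.886852 = 1.733499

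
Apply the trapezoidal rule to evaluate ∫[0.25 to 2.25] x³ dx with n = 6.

f(x) = x³
a = 0.25, b = 2.25, n = 6
h = (b - a)/n = 0.333333

Trapezoidal rule: (h/2)[f(x₀) + 2f(x₁) + 2f(x₂) + ... + f(xₙ)]

x_0 = 0.2500, f(x_0) = 0.015625, coefficient = 1
x_1 = 0.5833, f(x_1) = 0.198495, coefficient = 2
x_2 = 0.9167, f(x_2) = 0.770255, coefficient = 2
x_3 = 1.2500, f(x_3) = 1.953125, coefficient = 2
x_4 = 1.5833, f(x_4) = 3.969329, coefficient = 2
x_5 = 1.9167, f(x_5) = 7.041088, coefficient = 2
x_6 = 2.2500, f(x_6) = 11.390625, coefficient = 1

I ≈ (0.333333/2) × 39.270833 = 6.545139
Exact value: 6.406250
Error: 0.138889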